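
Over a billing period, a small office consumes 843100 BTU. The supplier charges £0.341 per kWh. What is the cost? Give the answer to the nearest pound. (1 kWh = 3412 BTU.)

843100 BTU × (0.00029308 kWh/BTU) = 247.1 kWh
Cost = 247.1 kWh × £0.341/kWh = £84.26 ≈ £84

£84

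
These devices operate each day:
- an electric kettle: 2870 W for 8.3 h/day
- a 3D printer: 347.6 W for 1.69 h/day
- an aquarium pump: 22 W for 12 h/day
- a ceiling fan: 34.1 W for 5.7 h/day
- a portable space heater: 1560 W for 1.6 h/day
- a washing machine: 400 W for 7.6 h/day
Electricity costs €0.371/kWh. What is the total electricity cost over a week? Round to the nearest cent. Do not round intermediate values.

€78.96

electric kettle: 2870 W × 8.3 h × 7 d = 166,747 Wh = 166.7 kWh
3D printer: 347.6 W × 1.69 h × 7 d = 4,112 Wh = 4.112 kWh
aquarium pump: 22 W × 12 h × 7 d = 1,848 Wh = 1.848 kWh
ceiling fan: 34.1 W × 5.7 h × 7 d = 1,361 Wh = 1.361 kWh
portable space heater: 1560 W × 1.6 h × 7 d = 17,472 Wh = 17.47 kWh
washing machine: 400 W × 7.6 h × 7 d = 21,280 Wh = 21.28 kWh
Total energy = 166.7 + 4.112 + 1.848 + 1.361 + 17.47 + 21.28 = 212.8 kWh
Cost = 212.8 kWh × €0.371 = €78.96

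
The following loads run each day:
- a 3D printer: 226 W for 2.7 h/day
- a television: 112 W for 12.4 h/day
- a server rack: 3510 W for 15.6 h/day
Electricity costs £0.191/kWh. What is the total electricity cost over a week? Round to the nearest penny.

3D printer: 226 W × 2.7 h × 7 d = 4,271 Wh = 4.271 kWh
television: 112 W × 12.4 h × 7 d = 9,722 Wh = 9.722 kWh
server rack: 3510 W × 15.6 h × 7 d = 383,292 Wh = 383.3 kWh
Total energy = 4.271 + 9.722 + 383.3 = 397.3 kWh
Cost = 397.3 kWh × £0.191 = £75.88

£75.88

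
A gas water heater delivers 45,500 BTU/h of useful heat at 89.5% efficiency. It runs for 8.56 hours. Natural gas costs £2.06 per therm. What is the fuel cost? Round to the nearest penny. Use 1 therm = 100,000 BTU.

£8.96

Heat delivered = 45,500 BTU/h × 8.56 h = 389,480 BTU
Gas input = 389,480 / 0.895 = 435,173 BTU
= 435,173 / 100,000 = 4.352 therm
Cost = 4.352 × £2.06/therm = £8.96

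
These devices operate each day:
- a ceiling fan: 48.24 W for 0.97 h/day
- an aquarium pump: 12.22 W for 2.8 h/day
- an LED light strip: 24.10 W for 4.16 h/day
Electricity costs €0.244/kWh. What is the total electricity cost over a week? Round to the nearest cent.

€0.31

ceiling fan: 48.24 W × 0.97 h × 7 d = 328 Wh = 0.3275 kWh
aquarium pump: 12.22 W × 2.8 h × 7 d = 240 Wh = 0.2395 kWh
LED light strip: 24.10 W × 4.16 h × 7 d = 702 Wh = 0.7018 kWh
Total energy = 0.3275 + 0.2395 + 0.7018 = 1.269 kWh
Cost = 1.269 kWh × €0.244 = €0.31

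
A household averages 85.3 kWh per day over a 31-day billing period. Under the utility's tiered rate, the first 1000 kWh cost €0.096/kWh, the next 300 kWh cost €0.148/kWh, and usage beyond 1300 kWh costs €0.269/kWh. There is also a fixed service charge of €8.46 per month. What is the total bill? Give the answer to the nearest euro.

€510

Usage = 85.3 kWh/day × 31 days = 2644.3 kWh
First 1000 kWh × €0.096 = €96.00
Next 300 kWh × €0.148 = €44.40
Remaining 1344.3 kWh × €0.269 = €361.62
Energy charge = €502.02; + service €8.46 = €510.48 ≈ €510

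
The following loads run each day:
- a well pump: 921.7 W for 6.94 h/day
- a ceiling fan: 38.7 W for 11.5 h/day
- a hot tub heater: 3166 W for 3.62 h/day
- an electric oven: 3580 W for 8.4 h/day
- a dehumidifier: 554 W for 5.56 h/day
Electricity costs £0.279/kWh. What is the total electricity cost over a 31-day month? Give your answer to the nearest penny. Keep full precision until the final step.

well pump: 921.7 W × 6.94 h × 31 d = 198,295 Wh = 198.3 kWh
ceiling fan: 38.7 W × 11.5 h × 31 d = 13,797 Wh = 13.8 kWh
hot tub heater: 3166 W × 3.62 h × 31 d = 355,289 Wh = 355.3 kWh
electric oven: 3580 W × 8.4 h × 31 d = 932,232 Wh = 932.2 kWh
dehumidifier: 554 W × 5.56 h × 31 d = 95,487 Wh = 95.49 kWh
Total energy = 198.3 + 13.8 + 355.3 + 932.2 + 95.49 = 1,595 kWh
Cost = 1,595 kWh × £0.279 = £445.03

£445.03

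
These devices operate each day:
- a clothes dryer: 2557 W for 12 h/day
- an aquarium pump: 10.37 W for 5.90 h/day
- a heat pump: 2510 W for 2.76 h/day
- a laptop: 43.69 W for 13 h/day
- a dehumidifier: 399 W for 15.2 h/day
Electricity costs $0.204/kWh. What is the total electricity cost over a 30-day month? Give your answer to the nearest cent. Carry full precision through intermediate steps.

clothes dryer: 2557 W × 12 h × 30 d = 920,520 Wh = 920.5 kWh
aquarium pump: 10.37 W × 5.90 h × 30 d = 1,835 Wh = 1.835 kWh
heat pump: 2510 W × 2.76 h × 30 d = 207,828 Wh = 207.8 kWh
laptop: 43.69 W × 13 h × 30 d = 17,039 Wh = 17.04 kWh
dehumidifier: 399 W × 15.2 h × 30 d = 181,944 Wh = 181.9 kWh
Total energy = 920.5 + 1.835 + 207.8 + 17.04 + 181.9 = 1,329 kWh
Cost = 1,329 kWh × $0.204 = $271.15

$271.15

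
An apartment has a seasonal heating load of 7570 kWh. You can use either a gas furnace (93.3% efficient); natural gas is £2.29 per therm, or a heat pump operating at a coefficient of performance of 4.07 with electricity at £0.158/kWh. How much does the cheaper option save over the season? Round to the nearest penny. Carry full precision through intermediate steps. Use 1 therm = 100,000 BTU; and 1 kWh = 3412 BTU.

Heat load = 7570 kWh × 3412 = 25,828,840 BTU
Gas: input = 25,828,840 / 0.933 = 27,683,644 BTU = 276.8 therm → 276.8 × £2.29 = £633.96
Heat pump: 25,828,840 BTU / 3412 = 7,570 kWh heat; / 4.07 = 1,860 kWh in → × £0.158 = £293.87
Difference = |£633.96 − £293.87| = £340.08

£340.08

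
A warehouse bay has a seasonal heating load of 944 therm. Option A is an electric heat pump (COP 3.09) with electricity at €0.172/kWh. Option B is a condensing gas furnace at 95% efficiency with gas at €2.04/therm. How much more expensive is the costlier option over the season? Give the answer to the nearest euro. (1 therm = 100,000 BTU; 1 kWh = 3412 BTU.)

Heat load = 944 therm × 100,000 = 94,400,000 BTU
Gas: input = 94,400,000 / 0.95 = 99,368,421 BTU = 993.7 therm → 993.7 × €2.04 = €2,027.12
Heat pump: 94,400,000 BTU / 3412 = 27,670 kWh heat; / 3.09 = 8,954 kWh in → × €0.172 = €1,540.04
Difference = |€2,027.12 − €1,540.04| = €487.07 ≈ €487

€487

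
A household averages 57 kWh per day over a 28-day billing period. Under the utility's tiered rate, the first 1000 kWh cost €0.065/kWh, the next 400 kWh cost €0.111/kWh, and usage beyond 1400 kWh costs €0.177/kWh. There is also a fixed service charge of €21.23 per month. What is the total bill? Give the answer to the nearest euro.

€165

Usage = 57 kWh/day × 28 days = 1596 kWh
First 1000 kWh × €0.065 = €65.00
Next 400 kWh × €0.111 = €44.40
Remaining 196 kWh × €0.177 = €34.69
Energy charge = €144.09; + service €21.23 = €165.32 ≈ €165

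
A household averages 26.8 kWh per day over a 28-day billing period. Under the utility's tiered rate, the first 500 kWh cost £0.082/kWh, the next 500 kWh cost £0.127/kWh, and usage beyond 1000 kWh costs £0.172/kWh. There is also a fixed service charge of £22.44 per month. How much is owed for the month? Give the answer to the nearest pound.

Usage = 26.8 kWh/day × 28 days = 750.4 kWh
First 500 kWh × £0.082 = £41.00
Next 250.4 kWh × £0.127 = £31.80
Remaining tier: 0 kWh (not reached)
Energy charge = £72.80; + service £22.44 = £95.24 ≈ £95

£95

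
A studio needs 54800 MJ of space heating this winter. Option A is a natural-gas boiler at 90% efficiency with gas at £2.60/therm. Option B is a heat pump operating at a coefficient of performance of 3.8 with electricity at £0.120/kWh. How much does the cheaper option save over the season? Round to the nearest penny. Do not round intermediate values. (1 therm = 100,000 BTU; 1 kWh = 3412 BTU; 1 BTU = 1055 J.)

Heat load = 54800 MJ = 54,800,000,000 J / 1055 = 51,943,128 BTU
Gas: input = 51,943,128 / 0.90 = 57,714,587 BTU = 577.1 therm → 577.1 × £2.60 = £1,500.58
Heat pump: 51,943,128 BTU / 3412 = 15,220 kWh heat; / 3.8 = 4,006 kWh in → × £0.120 = £480.75
Difference = |£1,500.58 − £480.75| = £1,019.83

£1019.83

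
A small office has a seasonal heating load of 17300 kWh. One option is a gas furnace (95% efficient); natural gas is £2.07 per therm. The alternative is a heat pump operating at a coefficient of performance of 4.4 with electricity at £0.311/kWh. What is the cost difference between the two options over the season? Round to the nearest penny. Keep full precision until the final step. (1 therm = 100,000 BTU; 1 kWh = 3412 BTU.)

Heat load = 17300 kWh × 3412 = 59,027,600 BTU
Gas: input = 59,027,600 / 0.95 = 62,134,316 BTU = 621.3 therm → 621.3 × £2.07 = £1,286.18
Heat pump: 59,027,600 BTU / 3412 = 17,300 kWh heat; / 4.4 = 3,932 kWh in → × £0.311 = £1,222.80
Difference = |£1,286.18 − £1,222.80| = £63.38

£63.38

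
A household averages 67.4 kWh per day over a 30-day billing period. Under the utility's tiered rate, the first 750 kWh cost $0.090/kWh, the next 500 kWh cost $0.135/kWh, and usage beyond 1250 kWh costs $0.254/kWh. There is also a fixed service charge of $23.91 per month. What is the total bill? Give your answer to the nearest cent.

Usage = 67.4 kWh/day × 30 days = 2022 kWh
First 750 kWh × $0.090 = $67.50
Next 500 kWh × $0.135 = $67.50
Remaining 772 kWh × $0.254 = $196.09
Energy charge = $331.09; + service $23.91 = $355.00

$355.00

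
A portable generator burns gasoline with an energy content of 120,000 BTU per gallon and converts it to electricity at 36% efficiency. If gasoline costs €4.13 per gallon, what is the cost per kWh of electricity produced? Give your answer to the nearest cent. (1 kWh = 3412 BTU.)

€0.33

Electrical output per gallon = 120,000 BTU × 0.36 / 3412 BTU/kWh = 12.66 kWh
Cost per kWh = €4.13 / 12.66 kWh = €0.326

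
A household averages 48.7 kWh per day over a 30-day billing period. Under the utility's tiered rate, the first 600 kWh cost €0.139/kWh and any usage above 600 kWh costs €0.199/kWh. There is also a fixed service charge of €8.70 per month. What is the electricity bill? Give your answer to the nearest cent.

€263.44

Usage = 48.7 kWh/day × 30 days = 1461 kWh
First 600 kWh × €0.139 = €83.40
Remaining 861 kWh × €0.199 = €171.34
Energy charge = €254.74; + service €8.70 = €263.44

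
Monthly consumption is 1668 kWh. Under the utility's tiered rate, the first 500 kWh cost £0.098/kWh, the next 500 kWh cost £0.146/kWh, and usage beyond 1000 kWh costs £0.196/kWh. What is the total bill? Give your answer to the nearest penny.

£252.93

First 500 kWh × £0.098 = £49.00
Next 500 kWh × £0.146 = £73.00
Remaining 668 kWh × £0.196 = £130.93
Total = £252.93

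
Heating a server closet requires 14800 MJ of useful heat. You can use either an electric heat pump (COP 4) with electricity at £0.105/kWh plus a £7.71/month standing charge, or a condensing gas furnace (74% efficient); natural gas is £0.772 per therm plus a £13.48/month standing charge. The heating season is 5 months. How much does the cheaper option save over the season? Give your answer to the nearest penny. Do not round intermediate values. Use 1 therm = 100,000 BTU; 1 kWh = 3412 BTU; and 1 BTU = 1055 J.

Heat load = 14800 MJ = 14,800,000,000 J / 1055 = 14,028,436 BTU
Gas: input = 14,028,436 / 0.74 = 18,957,346 BTU = 189.6 therm → 189.6 × £0.772 = £146.35; + 5 × £13.48 standing = £213.75
Heat pump: 14,028,436 BTU / 3412 = 4,111 kWh heat; / 4 = 1,028 kWh in → × £0.105 = £107.93; + 5 × £7.71 standing = £146.48
Difference = |£213.75 − £146.48| = £67.27

£67.27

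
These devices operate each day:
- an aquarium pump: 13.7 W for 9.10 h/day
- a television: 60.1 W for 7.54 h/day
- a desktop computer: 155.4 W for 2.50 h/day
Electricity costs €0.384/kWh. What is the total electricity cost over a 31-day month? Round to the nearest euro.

aquarium pump: 13.7 W × 9.10 h × 31 d = 3,865 Wh = 3.865 kWh
television: 60.1 W × 7.54 h × 31 d = 14,048 Wh = 14.05 kWh
desktop computer: 155.4 W × 2.50 h × 31 d = 12,044 Wh = 12.04 kWh
Total energy = 3.865 + 14.05 + 12.04 = 29.96 kWh
Cost = 29.96 kWh × €0.384 = €11.50 ≈ €12

€12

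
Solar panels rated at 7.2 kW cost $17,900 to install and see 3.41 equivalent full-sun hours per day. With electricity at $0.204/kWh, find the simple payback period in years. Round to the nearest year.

10 years

Daily generation = 7.2 kW × 3.41 h = 24.55 kWh
Annual generation = 24.55 × 365 = 8961.5 kWh
Annual savings = 8961.5 × $0.204 = $1,828.14
Payback = $17,900 / $1,828.14 = 9.79 years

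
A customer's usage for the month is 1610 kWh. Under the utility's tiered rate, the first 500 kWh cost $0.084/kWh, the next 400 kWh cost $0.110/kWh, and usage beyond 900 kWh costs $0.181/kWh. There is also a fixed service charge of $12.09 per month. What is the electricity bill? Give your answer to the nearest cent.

$226.60

First 500 kWh × $0.084 = $42.00
Next 400 kWh × $0.110 = $44.00
Remaining 710 kWh × $0.181 = $128.51
Energy charge = $214.51; + service $12.09 = $226.60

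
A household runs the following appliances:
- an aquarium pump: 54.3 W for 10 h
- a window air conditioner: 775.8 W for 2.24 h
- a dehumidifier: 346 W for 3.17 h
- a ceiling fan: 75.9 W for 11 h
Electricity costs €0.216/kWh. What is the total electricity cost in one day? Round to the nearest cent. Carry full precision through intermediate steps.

€0.91

aquarium pump: 54.3 W × 10 h = 543 Wh = 0.543 kWh
window air conditioner: 775.8 W × 2.24 h = 1,738 Wh = 1.738 kWh
dehumidifier: 346 W × 3.17 h = 1,097 Wh = 1.097 kWh
ceiling fan: 75.9 W × 11 h = 835 Wh = 0.8349 kWh
Total energy = 0.543 + 1.738 + 1.097 + 0.8349 = 4.213 kWh
Cost = 4.213 kWh × €0.216 = €0.91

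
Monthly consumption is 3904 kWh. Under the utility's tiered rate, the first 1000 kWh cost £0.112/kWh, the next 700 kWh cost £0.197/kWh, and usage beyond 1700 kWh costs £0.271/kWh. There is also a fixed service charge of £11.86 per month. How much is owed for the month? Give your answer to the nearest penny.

£859.04

First 1000 kWh × £0.112 = £112.00
Next 700 kWh × £0.197 = £137.90
Remaining 2204 kWh × £0.271 = £597.28
Energy charge = £847.18; + service £11.86 = £859.04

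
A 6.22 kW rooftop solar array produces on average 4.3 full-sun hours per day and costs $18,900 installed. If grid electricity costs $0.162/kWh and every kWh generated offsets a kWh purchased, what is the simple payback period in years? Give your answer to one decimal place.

12.0 years

Daily generation = 6.22 kW × 4.3 h = 26.75 kWh
Annual generation = 26.75 × 365 = 9762.3 kWh
Annual savings = 9762.3 × $0.162 = $1,581.49
Payback = $18,900 / $1,581.49 = 12 years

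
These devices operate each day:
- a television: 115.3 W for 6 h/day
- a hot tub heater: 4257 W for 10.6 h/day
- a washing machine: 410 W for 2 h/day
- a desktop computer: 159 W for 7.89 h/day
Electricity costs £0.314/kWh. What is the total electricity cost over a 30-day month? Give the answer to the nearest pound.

television: 115.3 W × 6 h × 30 d = 20,754 Wh = 20.75 kWh
hot tub heater: 4257 W × 10.6 h × 30 d = 1,353,726 Wh = 1,354 kWh
washing machine: 410 W × 2 h × 30 d = 24,600 Wh = 24.6 kWh
desktop computer: 159 W × 7.89 h × 30 d = 37,635 Wh = 37.64 kWh
Total energy = 20.75 + 1,354 + 24.6 + 37.64 = 1,437 kWh
Cost = 1,437 kWh × £0.314 = £451.13 ≈ £451

£451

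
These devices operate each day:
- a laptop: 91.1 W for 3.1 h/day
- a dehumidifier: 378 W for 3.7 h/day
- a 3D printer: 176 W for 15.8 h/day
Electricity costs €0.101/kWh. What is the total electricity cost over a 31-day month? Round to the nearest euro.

laptop: 91.1 W × 3.1 h × 31 d = 8,755 Wh = 8.755 kWh
dehumidifier: 378 W × 3.7 h × 31 d = 43,357 Wh = 43.36 kWh
3D printer: 176 W × 15.8 h × 31 d = 86,205 Wh = 86.2 kWh
Total energy = 8.755 + 43.36 + 86.2 = 138.3 kWh
Cost = 138.3 kWh × €0.101 = €13.97 ≈ €14

€14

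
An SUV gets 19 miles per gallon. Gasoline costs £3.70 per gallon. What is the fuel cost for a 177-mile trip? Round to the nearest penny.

£34.47

Fuel = 177 mi / 19 mpg = 9.316 gal
Cost = 9.316 gal × £3.70/gal = £34.47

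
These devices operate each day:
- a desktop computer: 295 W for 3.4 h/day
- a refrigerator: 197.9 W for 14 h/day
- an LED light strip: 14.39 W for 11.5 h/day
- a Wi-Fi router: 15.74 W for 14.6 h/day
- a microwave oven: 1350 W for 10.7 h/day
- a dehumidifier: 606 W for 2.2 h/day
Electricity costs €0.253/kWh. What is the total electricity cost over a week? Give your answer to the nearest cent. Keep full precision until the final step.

€35.33

desktop computer: 295 W × 3.4 h × 7 d = 7,021 Wh = 7.021 kWh
refrigerator: 197.9 W × 14 h × 7 d = 19,394 Wh = 19.39 kWh
LED light strip: 14.39 W × 11.5 h × 7 d = 1,158 Wh = 1.158 kWh
Wi-Fi router: 15.74 W × 14.6 h × 7 d = 1,609 Wh = 1.609 kWh
microwave oven: 1350 W × 10.7 h × 7 d = 101,115 Wh = 101.1 kWh
dehumidifier: 606 W × 2.2 h × 7 d = 9,332 Wh = 9.332 kWh
Total energy = 7.021 + 19.39 + 1.158 + 1.609 + 101.1 + 9.332 = 139.6 kWh
Cost = 139.6 kWh × €0.253 = €35.33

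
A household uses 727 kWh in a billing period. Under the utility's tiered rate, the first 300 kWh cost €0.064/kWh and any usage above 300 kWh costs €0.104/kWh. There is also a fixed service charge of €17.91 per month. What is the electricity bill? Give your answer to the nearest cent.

€81.52

First 300 kWh × €0.064 = €19.20
Remaining 427 kWh × €0.104 = €44.41
Energy charge = €63.61; + service €17.91 = €81.52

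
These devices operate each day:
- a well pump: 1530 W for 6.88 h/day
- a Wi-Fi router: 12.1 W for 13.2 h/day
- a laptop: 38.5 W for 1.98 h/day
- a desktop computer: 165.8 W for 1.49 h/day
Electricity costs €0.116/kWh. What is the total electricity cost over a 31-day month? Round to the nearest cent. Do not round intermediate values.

well pump: 1530 W × 6.88 h × 31 d = 326,318 Wh = 326.3 kWh
Wi-Fi router: 12.1 W × 13.2 h × 31 d = 4,951 Wh = 4.951 kWh
laptop: 38.5 W × 1.98 h × 31 d = 2,363 Wh = 2.363 kWh
desktop computer: 165.8 W × 1.49 h × 31 d = 7,658 Wh = 7.658 kWh
Total energy = 326.3 + 4.951 + 2.363 + 7.658 = 341.3 kWh
Cost = 341.3 kWh × €0.116 = €39.59

€39.59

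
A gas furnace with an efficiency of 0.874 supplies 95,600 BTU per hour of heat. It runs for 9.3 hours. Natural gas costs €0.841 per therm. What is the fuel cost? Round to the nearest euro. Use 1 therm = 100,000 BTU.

€9

Heat delivered = 95,600 BTU/h × 9.3 h = 889,080 BTU
Gas input = 889,080 / 0.874 = 1,017,254 BTU
= 1,017,254 / 100,000 = 10.17 therm
Cost = 10.17 × €0.841/therm = €8.56 ≈ €9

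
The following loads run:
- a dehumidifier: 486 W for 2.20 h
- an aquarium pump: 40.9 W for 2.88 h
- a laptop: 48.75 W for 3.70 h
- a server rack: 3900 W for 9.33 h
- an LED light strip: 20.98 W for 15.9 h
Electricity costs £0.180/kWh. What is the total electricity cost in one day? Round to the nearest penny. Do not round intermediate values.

dehumidifier: 486 W × 2.20 h = 1,069 Wh = 1.069 kWh
aquarium pump: 40.9 W × 2.88 h = 118 Wh = 0.1178 kWh
laptop: 48.75 W × 3.70 h = 180 Wh = 0.1804 kWh
server rack: 3900 W × 9.33 h = 36,387 Wh = 36.39 kWh
LED light strip: 20.98 W × 15.9 h = 334 Wh = 0.3336 kWh
Total energy = 1.069 + 0.1178 + 0.1804 + 36.39 + 0.3336 = 38.09 kWh
Cost = 38.09 kWh × £0.180 = £6.86

£6.86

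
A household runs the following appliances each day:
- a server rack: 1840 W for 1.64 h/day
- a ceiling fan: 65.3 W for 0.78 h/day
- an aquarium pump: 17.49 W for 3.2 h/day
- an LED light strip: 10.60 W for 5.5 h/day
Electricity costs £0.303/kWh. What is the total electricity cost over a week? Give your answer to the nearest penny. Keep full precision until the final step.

server rack: 1840 W × 1.64 h × 7 d = 21,123 Wh = 21.12 kWh
ceiling fan: 65.3 W × 0.78 h × 7 d = 357 Wh = 0.3565 kWh
aquarium pump: 17.49 W × 3.2 h × 7 d = 392 Wh = 0.3918 kWh
LED light strip: 10.60 W × 5.5 h × 7 d = 408 Wh = 0.4081 kWh
Total energy = 21.12 + 0.3565 + 0.3918 + 0.4081 = 22.28 kWh
Cost = 22.28 kWh × £0.303 = £6.75

£6.75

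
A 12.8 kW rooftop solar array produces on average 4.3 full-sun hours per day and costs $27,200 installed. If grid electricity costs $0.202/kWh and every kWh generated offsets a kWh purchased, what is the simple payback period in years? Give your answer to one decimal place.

Daily generation = 12.8 kW × 4.3 h = 55.04 kWh
Annual generation = 55.04 × 365 = 20090 kWh
Annual savings = 20090 × $0.202 = $4,058.10
Payback = $27,200 / $4,058.10 = 6.7 years

6.7 years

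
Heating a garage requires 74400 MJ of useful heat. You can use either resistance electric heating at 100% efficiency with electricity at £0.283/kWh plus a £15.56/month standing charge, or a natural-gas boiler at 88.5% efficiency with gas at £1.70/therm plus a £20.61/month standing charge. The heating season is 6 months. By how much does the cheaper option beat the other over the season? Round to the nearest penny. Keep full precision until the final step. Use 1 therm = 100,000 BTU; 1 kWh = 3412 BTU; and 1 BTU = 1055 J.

£4464.27

Heat load = 74400 MJ = 74,400,000,000 J / 1055 = 70,521,327 BTU
Gas: input = 70,521,327 / 0.885 = 79,685,115 BTU = 796.9 therm → 796.9 × £1.70 = £1,354.65; + 6 × £20.61 standing = £1,478.31
Electric: 70,521,327 BTU / 3412 = 20,670 kWh → × £0.283 = £5,849.22; + 6 × £15.56 standing = £5,942.58
Difference = |£1,478.31 − £5,942.58| = £4,464.27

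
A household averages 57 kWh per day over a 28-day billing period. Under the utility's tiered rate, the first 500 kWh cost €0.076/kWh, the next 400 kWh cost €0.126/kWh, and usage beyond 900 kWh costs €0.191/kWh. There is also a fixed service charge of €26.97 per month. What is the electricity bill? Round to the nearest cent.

€248.31

Usage = 57 kWh/day × 28 days = 1596 kWh
First 500 kWh × €0.076 = €38.00
Next 400 kWh × €0.126 = €50.40
Remaining 696 kWh × €0.191 = €132.94
Energy charge = €221.34; + service €26.97 = €248.31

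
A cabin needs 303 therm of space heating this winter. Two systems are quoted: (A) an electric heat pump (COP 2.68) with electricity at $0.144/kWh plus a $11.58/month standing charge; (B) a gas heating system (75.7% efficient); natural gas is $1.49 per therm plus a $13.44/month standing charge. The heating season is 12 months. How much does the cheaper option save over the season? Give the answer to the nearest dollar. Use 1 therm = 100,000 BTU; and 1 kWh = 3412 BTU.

$142

Heat load = 303 therm × 100,000 = 30,300,000 BTU
Gas: input = 30,300,000 / 0.757 = 40,026,420 BTU = 400.3 therm → 400.3 × $1.49 = $596.39; + 12 × $13.44 standing = $757.67
Heat pump: 30,300,000 BTU / 3412 = 8,880 kWh heat; / 2.68 = 3,314 kWh in → × $0.144 = $477.16; + 12 × $11.58 standing = $616.12
Difference = |$757.67 − $616.12| = $141.56 ≈ $142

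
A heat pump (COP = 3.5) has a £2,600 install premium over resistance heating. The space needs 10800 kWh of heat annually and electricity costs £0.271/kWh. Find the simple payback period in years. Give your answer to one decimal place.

1.2 years

Resistance: 10800 kWh × £0.271 = £2,926.80/yr
Heat pump: 10800 / 3.5 = 3086 kWh in → × £0.271 = £836.23/yr
Annual savings = £2,090.57
Payback = £2,600 / £2,090.57 = 1.24 years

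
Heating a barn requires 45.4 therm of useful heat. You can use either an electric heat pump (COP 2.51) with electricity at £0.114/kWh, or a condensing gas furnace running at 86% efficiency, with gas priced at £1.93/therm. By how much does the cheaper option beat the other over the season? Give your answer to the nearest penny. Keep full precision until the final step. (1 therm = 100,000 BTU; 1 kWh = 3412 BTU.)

Heat load = 45.4 therm × 100,000 = 4,540,000 BTU
Gas: input = 4,540,000 / 0.86 = 5,279,070 BTU = 52.79 therm → 52.79 × £1.93 = £101.89
Heat pump: 4,540,000 BTU / 3412 = 1,331 kWh heat; / 2.51 = 530.1 kWh in → × £0.114 = £60.43
Difference = |£101.89 − £60.43| = £41.45

£41.45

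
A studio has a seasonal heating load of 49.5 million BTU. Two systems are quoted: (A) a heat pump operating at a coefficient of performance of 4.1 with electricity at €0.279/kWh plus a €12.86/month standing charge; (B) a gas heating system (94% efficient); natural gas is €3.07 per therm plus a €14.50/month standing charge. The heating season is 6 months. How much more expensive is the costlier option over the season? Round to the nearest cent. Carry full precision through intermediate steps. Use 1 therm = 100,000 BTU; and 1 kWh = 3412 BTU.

€639.26

Heat load = 49.5 × 10⁶ BTU = 49,500,000 BTU
Gas: input = 49,500,000 / 0.94 = 52,659,574 BTU = 526.6 therm → 526.6 × €3.07 = €1,616.65; + 6 × €14.50 standing = €1,703.65
Heat pump: 49,500,000 BTU / 3412 = 14,510 kWh heat; / 4.1 = 3,538 kWh in → × €0.279 = €987.23; + 6 × €12.86 standing = €1,064.39
Difference = |€1,703.65 − €1,064.39| = €639.26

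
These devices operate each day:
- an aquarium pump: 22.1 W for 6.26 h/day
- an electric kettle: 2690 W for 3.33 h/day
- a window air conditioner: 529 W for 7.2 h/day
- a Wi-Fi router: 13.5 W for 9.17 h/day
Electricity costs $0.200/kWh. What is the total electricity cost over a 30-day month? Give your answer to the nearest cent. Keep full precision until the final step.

aquarium pump: 22.1 W × 6.26 h × 30 d = 4,150 Wh = 4.15 kWh
electric kettle: 2690 W × 3.33 h × 30 d = 268,731 Wh = 268.7 kWh
window air conditioner: 529 W × 7.2 h × 30 d = 114,264 Wh = 114.3 kWh
Wi-Fi router: 13.5 W × 9.17 h × 30 d = 3,714 Wh = 3.714 kWh
Total energy = 4.15 + 268.7 + 114.3 + 3.714 = 390.9 kWh
Cost = 390.9 kWh × $0.200 = $78.17

$78.17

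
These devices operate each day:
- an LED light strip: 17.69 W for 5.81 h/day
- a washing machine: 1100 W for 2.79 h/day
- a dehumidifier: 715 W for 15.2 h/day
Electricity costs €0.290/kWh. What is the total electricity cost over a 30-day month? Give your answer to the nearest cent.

€122.15

LED light strip: 17.69 W × 5.81 h × 30 d = 3,083 Wh = 3.083 kWh
washing machine: 1100 W × 2.79 h × 30 d = 92,070 Wh = 92.07 kWh
dehumidifier: 715 W × 15.2 h × 30 d = 326,040 Wh = 326 kWh
Total energy = 3.083 + 92.07 + 326 = 421.2 kWh
Cost = 421.2 kWh × €0.290 = €122.15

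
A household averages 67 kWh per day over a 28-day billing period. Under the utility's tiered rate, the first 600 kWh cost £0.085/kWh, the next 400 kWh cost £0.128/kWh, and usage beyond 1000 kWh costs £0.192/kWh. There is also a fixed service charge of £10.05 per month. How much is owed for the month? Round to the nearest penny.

£280.44

Usage = 67 kWh/day × 28 days = 1876 kWh
First 600 kWh × £0.085 = £51.00
Next 400 kWh × £0.128 = £51.20
Remaining 876 kWh × £0.192 = £168.19
Energy charge = £270.39; + service £10.05 = £280.44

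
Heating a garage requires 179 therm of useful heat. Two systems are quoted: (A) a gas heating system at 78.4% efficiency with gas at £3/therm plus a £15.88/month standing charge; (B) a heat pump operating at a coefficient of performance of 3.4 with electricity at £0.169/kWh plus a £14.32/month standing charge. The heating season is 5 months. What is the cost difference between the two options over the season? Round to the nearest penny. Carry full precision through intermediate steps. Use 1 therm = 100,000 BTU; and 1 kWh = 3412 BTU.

£431.98

Heat load = 179 therm × 100,000 = 17,900,000 BTU
Gas: input = 17,900,000 / 0.784 = 22,831,633 BTU = 228.3 therm → 228.3 × £3 = £684.95; + 5 × £15.88 standing = £764.35
Heat pump: 17,900,000 BTU / 3412 = 5,246 kWh heat; / 3.4 = 1,543 kWh in → × £0.169 = £260.77; + 5 × £14.32 standing = £332.37
Difference = |£764.35 − £332.37| = £431.98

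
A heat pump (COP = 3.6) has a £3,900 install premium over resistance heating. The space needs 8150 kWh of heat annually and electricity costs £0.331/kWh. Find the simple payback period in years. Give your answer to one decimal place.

2.0 years

Resistance: 8150 kWh × £0.331 = £2,697.65/yr
Heat pump: 8150 / 3.6 = 2264 kWh in → × £0.331 = £749.35/yr
Annual savings = £1,948.30
Payback = £3,900 / £1,948.30 = 2 years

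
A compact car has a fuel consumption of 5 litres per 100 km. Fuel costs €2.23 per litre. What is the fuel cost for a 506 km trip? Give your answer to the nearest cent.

€56.42

Fuel = 5 L/100 km × 506 km / 100 = 25.3 L
Cost = 25.3 L × €2.23/L = €56.42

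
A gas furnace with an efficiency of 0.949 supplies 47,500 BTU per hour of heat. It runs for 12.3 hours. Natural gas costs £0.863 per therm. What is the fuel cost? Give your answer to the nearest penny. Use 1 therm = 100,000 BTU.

£5.31

Heat delivered = 47,500 BTU/h × 12.3 h = 584,250 BTU
Gas input = 584,250 / 0.949 = 615,648 BTU
= 615,648 / 100,000 = 6.156 therm
Cost = 6.156 × £0.863/therm = £5.31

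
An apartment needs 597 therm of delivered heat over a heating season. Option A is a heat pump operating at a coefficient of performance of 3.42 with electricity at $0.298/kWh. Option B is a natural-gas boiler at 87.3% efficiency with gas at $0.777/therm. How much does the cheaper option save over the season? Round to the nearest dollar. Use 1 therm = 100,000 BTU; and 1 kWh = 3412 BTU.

Heat load = 597 therm × 100,000 = 59,700,000 BTU
Gas: input = 59,700,000 / 0.873 = 68,384,880 BTU = 683.8 therm → 683.8 × $0.777 = $531.35
Heat pump: 59,700,000 BTU / 3412 = 17,500 kWh heat; / 3.42 = 5,116 kWh in → × $0.298 = $1,524.60
Difference = |$531.35 − $1,524.60| = $993.25 ≈ $993

$993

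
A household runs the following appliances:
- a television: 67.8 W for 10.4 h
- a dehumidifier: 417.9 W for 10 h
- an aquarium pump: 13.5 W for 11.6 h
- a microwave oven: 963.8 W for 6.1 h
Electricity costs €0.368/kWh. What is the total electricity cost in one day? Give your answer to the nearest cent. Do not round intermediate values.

€4.02

television: 67.8 W × 10.4 h = 705 Wh = 0.7051 kWh
dehumidifier: 417.9 W × 10 h = 4,179 Wh = 4.179 kWh
aquarium pump: 13.5 W × 11.6 h = 157 Wh = 0.1566 kWh
microwave oven: 963.8 W × 6.1 h = 5,879 Wh = 5.879 kWh
Total energy = 0.7051 + 4.179 + 0.1566 + 5.879 = 10.92 kWh
Cost = 10.92 kWh × €0.368 = €4.02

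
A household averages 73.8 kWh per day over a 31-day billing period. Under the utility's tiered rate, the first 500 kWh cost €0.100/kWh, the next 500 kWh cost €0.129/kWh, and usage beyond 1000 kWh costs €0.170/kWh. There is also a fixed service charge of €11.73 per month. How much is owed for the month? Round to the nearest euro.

€345

Usage = 73.8 kWh/day × 31 days = 2287.8 kWh
First 500 kWh × €0.100 = €50.00
Next 500 kWh × €0.129 = €64.50
Remaining 1287.8 kWh × €0.170 = €218.93
Energy charge = €333.43; + service €11.73 = €345.16 ≈ €345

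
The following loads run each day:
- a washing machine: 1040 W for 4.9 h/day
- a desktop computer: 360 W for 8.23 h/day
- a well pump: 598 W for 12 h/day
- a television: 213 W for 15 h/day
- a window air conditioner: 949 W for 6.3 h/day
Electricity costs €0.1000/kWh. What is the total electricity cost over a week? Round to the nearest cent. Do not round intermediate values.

washing machine: 1040 W × 4.9 h × 7 d = 35,672 Wh = 35.67 kWh
desktop computer: 360 W × 8.23 h × 7 d = 20,740 Wh = 20.74 kWh
well pump: 598 W × 12 h × 7 d = 50,232 Wh = 50.23 kWh
television: 213 W × 15 h × 7 d = 22,365 Wh = 22.36 kWh
window air conditioner: 949 W × 6.3 h × 7 d = 41,851 Wh = 41.85 kWh
Total energy = 35.67 + 20.74 + 50.23 + 22.36 + 41.85 = 170.9 kWh
Cost = 170.9 kWh × €0.1000 = €17.09

€17.09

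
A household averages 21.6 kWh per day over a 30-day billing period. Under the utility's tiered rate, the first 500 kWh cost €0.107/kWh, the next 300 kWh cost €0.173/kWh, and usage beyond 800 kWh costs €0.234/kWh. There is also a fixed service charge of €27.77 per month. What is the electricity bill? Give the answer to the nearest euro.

€107

Usage = 21.6 kWh/day × 30 days = 648 kWh
First 500 kWh × €0.107 = €53.50
Next 148 kWh × €0.173 = €25.60
Remaining tier: 0 kWh (not reached)
Energy charge = €79.10; + service €27.77 = €106.87 ≈ €107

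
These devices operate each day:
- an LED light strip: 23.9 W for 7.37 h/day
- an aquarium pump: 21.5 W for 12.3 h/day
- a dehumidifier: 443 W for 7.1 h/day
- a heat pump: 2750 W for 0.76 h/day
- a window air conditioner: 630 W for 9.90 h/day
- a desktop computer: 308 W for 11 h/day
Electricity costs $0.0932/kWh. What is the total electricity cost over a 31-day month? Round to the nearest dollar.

LED light strip: 23.9 W × 7.37 h × 31 d = 5,460 Wh = 5.46 kWh
aquarium pump: 21.5 W × 12.3 h × 31 d = 8,198 Wh = 8.198 kWh
dehumidifier: 443 W × 7.1 h × 31 d = 97,504 Wh = 97.5 kWh
heat pump: 2750 W × 0.76 h × 31 d = 64,790 Wh = 64.79 kWh
window air conditioner: 630 W × 9.90 h × 31 d = 193,347 Wh = 193.3 kWh
desktop computer: 308 W × 11 h × 31 d = 105,028 Wh = 105 kWh
Total energy = 5.46 + 8.198 + 97.5 + 64.79 + 193.3 + 105 = 474.3 kWh
Cost = 474.3 kWh × $0.0932 = $44.21 ≈ $44

$44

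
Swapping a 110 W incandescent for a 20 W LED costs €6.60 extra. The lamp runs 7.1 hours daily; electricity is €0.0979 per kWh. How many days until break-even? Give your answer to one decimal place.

Power saved = 110 − 20 = 90 W
Daily energy saved = 90 W × 7.1 h = 639 Wh = 0.639 kWh
Daily savings = 0.639 × €0.0979 = €0.0626
Payback = €6.60 / €0.0626 per day = 105.5 days

105.5 days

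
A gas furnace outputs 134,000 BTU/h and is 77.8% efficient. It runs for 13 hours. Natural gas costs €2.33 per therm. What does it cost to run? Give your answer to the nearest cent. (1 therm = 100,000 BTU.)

Heat delivered = 134,000 BTU/h × 13 h = 1,742,000 BTU
Gas input = 1,742,000 / 0.778 = 2,239,075 BTU
= 2,239,075 / 100,000 = 22.39 therm
Cost = 22.39 × €2.33/therm = €52.17

€52.17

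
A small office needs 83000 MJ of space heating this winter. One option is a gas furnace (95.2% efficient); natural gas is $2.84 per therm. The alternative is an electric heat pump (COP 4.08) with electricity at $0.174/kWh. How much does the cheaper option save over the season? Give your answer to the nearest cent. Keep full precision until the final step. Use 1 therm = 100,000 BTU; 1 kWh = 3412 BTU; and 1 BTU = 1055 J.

$1363.62

Heat load = 83000 MJ = 83,000,000,000 J / 1055 = 78,672,986 BTU
Gas: input = 78,672,986 / 0.952 = 82,639,691 BTU = 826.4 therm → 826.4 × $2.84 = $2,346.97
Heat pump: 78,672,986 BTU / 3412 = 23,060 kWh heat; / 4.08 = 5,651 kWh in → × $0.174 = $983.34
Difference = |$2,346.97 − $983.34| = $1,363.62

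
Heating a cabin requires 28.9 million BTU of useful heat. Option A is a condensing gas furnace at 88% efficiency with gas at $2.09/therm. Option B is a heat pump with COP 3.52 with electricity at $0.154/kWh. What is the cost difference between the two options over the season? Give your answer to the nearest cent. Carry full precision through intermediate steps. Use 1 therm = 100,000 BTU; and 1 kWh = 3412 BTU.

Heat load = 28.9 × 10⁶ BTU = 28,900,000 BTU
Gas: input = 28,900,000 / 0.88 = 32,840,909 BTU = 328.4 therm → 328.4 × $2.09 = $686.37
Heat pump: 28,900,000 BTU / 3412 = 8,470 kWh heat; / 3.52 = 2,406 kWh in → × $0.154 = $370.57
Difference = |$686.37 − $370.57| = $315.81

$315.81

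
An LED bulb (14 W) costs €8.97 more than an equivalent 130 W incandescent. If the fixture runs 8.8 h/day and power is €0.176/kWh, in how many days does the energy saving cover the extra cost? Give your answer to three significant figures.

Power saved = 130 − 14 = 116 W
Daily energy saved = 116 W × 8.8 h = 1021 Wh = 1.0208 kWh
Daily savings = 1.0208 × €0.176 = €0.1797
Payback = €8.97 / €0.1797 per day = 49.93 days

49.9 days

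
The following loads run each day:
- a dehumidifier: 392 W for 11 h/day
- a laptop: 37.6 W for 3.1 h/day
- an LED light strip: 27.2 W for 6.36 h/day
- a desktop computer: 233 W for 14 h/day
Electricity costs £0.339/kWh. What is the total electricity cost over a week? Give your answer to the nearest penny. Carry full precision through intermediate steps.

dehumidifier: 392 W × 11 h × 7 d = 30,184 Wh = 30.18 kWh
laptop: 37.6 W × 3.1 h × 7 d = 816 Wh = 0.8159 kWh
LED light strip: 27.2 W × 6.36 h × 7 d = 1,211 Wh = 1.211 kWh
desktop computer: 233 W × 14 h × 7 d = 22,834 Wh = 22.83 kWh
Total energy = 30.18 + 0.8159 + 1.211 + 22.83 = 55.04 kWh
Cost = 55.04 kWh × £0.339 = £18.66

£18.66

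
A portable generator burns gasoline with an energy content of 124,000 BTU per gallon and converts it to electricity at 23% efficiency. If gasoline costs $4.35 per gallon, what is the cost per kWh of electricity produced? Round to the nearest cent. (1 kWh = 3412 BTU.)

$0.52

Electrical output per gallon = 124,000 BTU × 0.23 / 3412 BTU/kWh = 8.359 kWh
Cost per kWh = $4.35 / 8.359 kWh = $0.520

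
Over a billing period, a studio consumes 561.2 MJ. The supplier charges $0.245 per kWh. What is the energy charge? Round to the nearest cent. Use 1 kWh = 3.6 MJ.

561.2 MJ × (0.27778 kWh/MJ) = 155.9 kWh
Cost = 155.9 kWh × $0.245/kWh = $38.19

$38.19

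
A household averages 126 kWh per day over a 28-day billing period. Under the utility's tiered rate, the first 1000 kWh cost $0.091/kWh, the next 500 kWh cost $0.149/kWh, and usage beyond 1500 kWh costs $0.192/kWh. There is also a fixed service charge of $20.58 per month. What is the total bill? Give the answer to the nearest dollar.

Usage = 126 kWh/day × 28 days = 3528 kWh
First 1000 kWh × $0.091 = $91.00
Next 500 kWh × $0.149 = $74.50
Remaining 2028 kWh × $0.192 = $389.38
Energy charge = $554.88; + service $20.58 = $575.46 ≈ $575

$575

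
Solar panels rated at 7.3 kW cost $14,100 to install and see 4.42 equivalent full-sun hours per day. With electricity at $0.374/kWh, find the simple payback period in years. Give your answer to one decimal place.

3.2 years

Daily generation = 7.3 kW × 4.42 h = 32.27 kWh
Annual generation = 32.27 × 365 = 11777 kWh
Annual savings = 11777 × $0.374 = $4,404.63
Payback = $14,100 / $4,404.63 = 3.2 years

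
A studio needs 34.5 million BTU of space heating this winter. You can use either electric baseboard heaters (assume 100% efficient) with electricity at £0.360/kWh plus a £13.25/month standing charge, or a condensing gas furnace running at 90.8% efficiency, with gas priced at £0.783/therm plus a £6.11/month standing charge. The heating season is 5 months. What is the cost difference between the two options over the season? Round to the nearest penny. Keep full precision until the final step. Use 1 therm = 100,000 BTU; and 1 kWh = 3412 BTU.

£3378.29

Heat load = 34.5 × 10⁶ BTU = 34,500,000 BTU
Gas: input = 34,500,000 / 0.908 = 37,995,595 BTU = 380 therm → 380 × £0.783 = £297.51; + 5 × £6.11 standing = £328.06
Electric: 34,500,000 BTU / 3412 = 10,110 kWh → × £0.360 = £3,640.09; + 5 × £13.25 standing = £3,706.34
Difference = |£328.06 − £3,706.34| = £3,378.29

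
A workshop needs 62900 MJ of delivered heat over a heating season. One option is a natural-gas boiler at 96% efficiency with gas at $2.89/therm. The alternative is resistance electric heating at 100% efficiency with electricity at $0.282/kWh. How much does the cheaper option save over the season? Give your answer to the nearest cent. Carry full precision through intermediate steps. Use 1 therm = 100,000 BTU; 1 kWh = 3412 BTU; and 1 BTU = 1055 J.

Heat load = 62900 MJ = 62,900,000,000 J / 1055 = 59,620,853 BTU
Gas: input = 59,620,853 / 0.96 = 62,105,055 BTU = 621.1 therm → 621.1 × $2.89 = $1,794.84
Electric: 59,620,853 BTU / 3412 = 17,470 kWh → × $0.282 = $4,927.63
Difference = |$1,794.84 − $4,927.63| = $3,132.80

$3132.80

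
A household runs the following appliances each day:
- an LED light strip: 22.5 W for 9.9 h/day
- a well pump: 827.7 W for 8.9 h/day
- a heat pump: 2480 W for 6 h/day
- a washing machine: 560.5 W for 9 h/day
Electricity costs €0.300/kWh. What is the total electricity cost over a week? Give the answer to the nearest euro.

LED light strip: 22.5 W × 9.9 h × 7 d = 1,559 Wh = 1.559 kWh
well pump: 827.7 W × 8.9 h × 7 d = 51,566 Wh = 51.57 kWh
heat pump: 2480 W × 6 h × 7 d = 104,160 Wh = 104.2 kWh
washing machine: 560.5 W × 9 h × 7 d = 35,312 Wh = 35.31 kWh
Total energy = 1.559 + 51.57 + 104.2 + 35.31 = 192.6 kWh
Cost = 192.6 kWh × €0.300 = €57.78 ≈ €58

€58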